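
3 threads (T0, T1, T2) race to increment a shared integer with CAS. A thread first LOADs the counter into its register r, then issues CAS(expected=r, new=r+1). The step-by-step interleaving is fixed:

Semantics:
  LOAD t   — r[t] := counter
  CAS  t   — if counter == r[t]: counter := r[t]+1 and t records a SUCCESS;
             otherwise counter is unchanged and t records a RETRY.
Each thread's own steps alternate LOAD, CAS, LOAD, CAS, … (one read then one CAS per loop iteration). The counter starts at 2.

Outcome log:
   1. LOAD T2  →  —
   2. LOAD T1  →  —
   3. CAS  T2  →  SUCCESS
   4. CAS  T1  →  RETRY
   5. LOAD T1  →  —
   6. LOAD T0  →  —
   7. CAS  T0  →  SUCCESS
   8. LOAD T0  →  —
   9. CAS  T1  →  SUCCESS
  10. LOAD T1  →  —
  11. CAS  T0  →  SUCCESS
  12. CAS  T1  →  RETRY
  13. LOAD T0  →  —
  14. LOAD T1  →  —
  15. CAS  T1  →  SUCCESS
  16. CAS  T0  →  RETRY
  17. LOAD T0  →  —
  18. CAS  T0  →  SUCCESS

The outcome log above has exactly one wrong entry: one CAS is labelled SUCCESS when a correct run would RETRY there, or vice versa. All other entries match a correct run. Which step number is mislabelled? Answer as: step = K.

Correct run:
#1 T2 reads 2
#2 T1 reads 2
#3 T2 CAS(2→3) writes; counter now 3
#4 T1 CAS(2→3) fails; counter now 3
#5 T1 reads 3
#6 T0 reads 3
#7 T0 CAS(3→4) writes; counter now 4
#8 T0 reads 4
#9 T1 CAS(3→4) fails; counter now 4
#10 T1 reads 4
#11 T0 CAS(4→5) writes; counter now 5
#12 T1 CAS(4→5) fails; counter now 5
#13 T0 reads 5
#14 T1 reads 5
#15 T1 CAS(5→6) writes; counter now 6
#16 T0 CAS(5→6) fails; counter now 6
#17 T0 reads 6
#18 T0 CAS(6→7) writes; counter now 7
Flip is step 9.

step = 9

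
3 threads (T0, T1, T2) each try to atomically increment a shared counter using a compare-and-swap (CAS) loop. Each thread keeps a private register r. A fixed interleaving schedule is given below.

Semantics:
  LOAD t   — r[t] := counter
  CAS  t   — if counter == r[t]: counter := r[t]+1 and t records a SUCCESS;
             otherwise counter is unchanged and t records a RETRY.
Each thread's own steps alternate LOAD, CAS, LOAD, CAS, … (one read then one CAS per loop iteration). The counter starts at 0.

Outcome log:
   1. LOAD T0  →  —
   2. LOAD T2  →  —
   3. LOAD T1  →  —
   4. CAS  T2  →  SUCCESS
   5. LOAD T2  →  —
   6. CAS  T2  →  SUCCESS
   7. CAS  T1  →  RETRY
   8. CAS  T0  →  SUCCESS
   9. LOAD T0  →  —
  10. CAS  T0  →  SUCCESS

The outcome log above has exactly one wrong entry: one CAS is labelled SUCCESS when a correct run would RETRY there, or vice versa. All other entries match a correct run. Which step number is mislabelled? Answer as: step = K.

step = 8

Reference trace:
1. LOAD T0 → mem=0 r[T0]=0 [LOAD]
2. LOAD T2 → mem=0 r[T2]=0 [LOAD]
3. LOAD T1 → mem=0 r[T1]=0 [LOAD]
4. CAS T2 → mem=1 r[T2]=0 [OK]
5. LOAD T2 → mem=1 r[T2]=1 [LOAD]
6. CAS T2 → mem=2 r[T2]=1 [OK]
7. CAS T1 → mem=2 r[T1]=0 [RETRY]
8. CAS T0 → mem=2 r[T0]=0 [RETRY]
9. LOAD T0 → mem=2 r[T0]=2 [LOAD]
10. CAS T0 → mem=3 r[T0]=2 [OK]
Mismatch at 8.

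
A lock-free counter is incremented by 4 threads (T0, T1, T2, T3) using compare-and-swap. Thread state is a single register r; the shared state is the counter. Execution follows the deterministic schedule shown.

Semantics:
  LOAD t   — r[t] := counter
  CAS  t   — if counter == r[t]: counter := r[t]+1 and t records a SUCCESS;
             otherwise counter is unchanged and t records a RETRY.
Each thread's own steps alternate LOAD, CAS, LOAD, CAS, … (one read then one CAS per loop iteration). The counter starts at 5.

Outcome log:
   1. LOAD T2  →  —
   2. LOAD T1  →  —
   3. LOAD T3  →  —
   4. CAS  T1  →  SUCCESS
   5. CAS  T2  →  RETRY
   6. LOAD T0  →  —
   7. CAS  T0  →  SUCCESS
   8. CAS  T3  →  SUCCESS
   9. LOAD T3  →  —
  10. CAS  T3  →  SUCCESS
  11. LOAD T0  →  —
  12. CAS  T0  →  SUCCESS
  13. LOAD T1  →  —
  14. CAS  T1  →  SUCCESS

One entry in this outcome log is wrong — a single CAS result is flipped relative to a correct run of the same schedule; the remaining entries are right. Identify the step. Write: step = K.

step = 8

Reference trace:
[1] T2.load  rd  (counter 5, T2.r 5)
[2] T1.load  rd  (counter 5, T1.r 5)
[3] T3.load  rd  (counter 5, T3.r 5)
[4] T1.cas  hit  (counter 6, T1.r 5)
[5] T2.cas  miss  (counter 6, T2.r 5)
[6] T0.load  rd  (counter 6, T0.r 6)
[7] T0.cas  hit  (counter 7, T0.r 6)
[8] T3.cas  miss  (counter 7, T3.r 5)
[9] T3.load  rd  (counter 7, T3.r 7)
[10] T3.cas  hit  (counter 8, T3.r 7)
[11] T0.load  rd  (counter 8, T0.r 8)
[12] T0.cas  hit  (counter 9, T0.r 8)
[13] T1.load  rd  (counter 9, T1.r 9)
[14] T1.cas  hit  (counter 10, T1.r 9)
Mismatch at 8.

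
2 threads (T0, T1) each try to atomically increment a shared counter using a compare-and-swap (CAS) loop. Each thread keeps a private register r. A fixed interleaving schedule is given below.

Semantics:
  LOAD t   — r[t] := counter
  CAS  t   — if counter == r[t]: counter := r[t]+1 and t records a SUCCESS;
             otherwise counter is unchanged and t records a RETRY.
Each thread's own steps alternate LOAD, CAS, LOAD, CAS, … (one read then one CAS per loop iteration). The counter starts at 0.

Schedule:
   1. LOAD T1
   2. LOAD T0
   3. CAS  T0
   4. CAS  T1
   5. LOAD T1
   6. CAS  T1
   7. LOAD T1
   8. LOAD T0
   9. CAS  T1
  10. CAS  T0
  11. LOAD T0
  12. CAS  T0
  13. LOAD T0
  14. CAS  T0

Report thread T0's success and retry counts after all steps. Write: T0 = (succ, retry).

T0 = (3, 1)

1. LOAD T1 → mem=0 r[T1]=0 [LOAD]
2. LOAD T0 → mem=0 r[T0]=0 [LOAD]
3. CAS T0 → mem=1 r[T0]=0 [OK]
4. CAS T1 → mem=1 r[T1]=0 [RETRY]
5. LOAD T1 → mem=1 r[T1]=1 [LOAD]
6. CAS T1 → mem=2 r[T1]=1 [OK]
7. LOAD T1 → mem=2 r[T1]=2 [LOAD]
8. LOAD T0 → mem=2 r[T0]=2 [LOAD]
9. CAS T1 → mem=3 r[T1]=2 [OK]
10. CAS T0 → mem=3 r[T0]=2 [RETRY]
11. LOAD T0 → mem=3 r[T0]=3 [LOAD]
12. CAS T0 → mem=4 r[T0]=3 [OK]
13. LOAD T0 → mem=4 r[T0]=4 [LOAD]
14. CAS T0 → mem=5 r[T0]=4 [OK]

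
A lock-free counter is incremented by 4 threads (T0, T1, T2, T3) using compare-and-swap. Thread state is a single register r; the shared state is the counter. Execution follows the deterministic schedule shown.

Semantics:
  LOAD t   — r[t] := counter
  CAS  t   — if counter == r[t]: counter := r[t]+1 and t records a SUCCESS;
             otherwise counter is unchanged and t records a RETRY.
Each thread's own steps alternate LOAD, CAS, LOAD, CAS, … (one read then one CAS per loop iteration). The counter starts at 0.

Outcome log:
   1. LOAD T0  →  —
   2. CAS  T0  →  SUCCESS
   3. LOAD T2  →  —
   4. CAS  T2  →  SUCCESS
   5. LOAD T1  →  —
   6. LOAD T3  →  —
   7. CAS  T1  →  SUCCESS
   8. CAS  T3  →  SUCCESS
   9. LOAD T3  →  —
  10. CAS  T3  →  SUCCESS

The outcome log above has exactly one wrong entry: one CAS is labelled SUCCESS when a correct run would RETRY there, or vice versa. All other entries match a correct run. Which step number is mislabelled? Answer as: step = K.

Re-executing:
[1] T0.load  rd  (counter 0, T0.r 0)
[2] T0.cas  hit  (counter 1, T0.r 0)
[3] T2.load  rd  (counter 1, T2.r 1)
[4] T2.cas  hit  (counter 2, T2.r 1)
[5] T1.load  rd  (counter 2, T1.r 2)
[6] T3.load  rd  (counter 2, T3.r 2)
[7] T1.cas  hit  (counter 3, T1.r 2)
[8] T3.cas  miss  (counter 3, T3.r 2)
[9] T3.load  rd  (counter 3, T3.r 3)
[10] T3.cas  hit  (counter 4, T3.r 3)
Mismatch at 8.

step = 8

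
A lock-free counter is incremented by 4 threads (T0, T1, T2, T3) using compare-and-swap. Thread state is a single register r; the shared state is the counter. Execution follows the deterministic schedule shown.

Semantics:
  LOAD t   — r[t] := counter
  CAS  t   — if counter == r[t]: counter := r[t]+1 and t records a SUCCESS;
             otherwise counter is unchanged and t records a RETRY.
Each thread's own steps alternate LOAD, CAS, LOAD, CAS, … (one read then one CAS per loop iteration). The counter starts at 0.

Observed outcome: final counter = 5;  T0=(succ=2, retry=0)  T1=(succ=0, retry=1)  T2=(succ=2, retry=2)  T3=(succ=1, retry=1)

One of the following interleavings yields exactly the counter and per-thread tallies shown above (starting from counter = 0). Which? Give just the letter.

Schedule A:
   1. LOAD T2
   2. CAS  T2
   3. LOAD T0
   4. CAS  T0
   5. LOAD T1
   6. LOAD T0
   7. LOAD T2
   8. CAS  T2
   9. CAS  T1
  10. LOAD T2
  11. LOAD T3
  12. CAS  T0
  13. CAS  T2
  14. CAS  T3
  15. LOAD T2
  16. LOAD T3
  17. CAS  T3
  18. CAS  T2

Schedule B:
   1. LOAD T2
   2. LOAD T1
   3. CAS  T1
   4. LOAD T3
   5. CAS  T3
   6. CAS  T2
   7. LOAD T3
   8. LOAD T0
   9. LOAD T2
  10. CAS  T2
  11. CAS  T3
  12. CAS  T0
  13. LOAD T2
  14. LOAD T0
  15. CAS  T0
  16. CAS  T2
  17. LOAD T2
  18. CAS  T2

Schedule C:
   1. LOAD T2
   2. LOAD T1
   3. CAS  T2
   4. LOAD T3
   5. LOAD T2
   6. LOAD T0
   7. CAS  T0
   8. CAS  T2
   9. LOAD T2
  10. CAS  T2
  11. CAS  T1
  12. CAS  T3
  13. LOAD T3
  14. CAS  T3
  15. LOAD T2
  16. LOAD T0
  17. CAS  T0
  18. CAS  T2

Run C:
#1 T2 reads 0
#2 T1 reads 0
#3 T2 CAS(0→1) writes; counter now 1
#4 T3 reads 1
#5 T2 reads 1
#6 T0 reads 1
#7 T0 CAS(1→2) writes; counter now 2
#8 T2 CAS(1→2) fails; counter now 2
#9 T2 reads 2
#10 T2 CAS(2→3) writes; counter now 3
#11 T1 CAS(0→1) fails; counter now 3
#12 T3 CAS(1→2) fails; counter now 3
#13 T3 reads 3
#14 T3 CAS(3→4) writes; counter now 4
#15 T2 reads 4
#16 T0 reads 4
#17 T0 CAS(4→5) writes; counter now 5
#18 T2 CAS(4→5) fails; counter now 5

C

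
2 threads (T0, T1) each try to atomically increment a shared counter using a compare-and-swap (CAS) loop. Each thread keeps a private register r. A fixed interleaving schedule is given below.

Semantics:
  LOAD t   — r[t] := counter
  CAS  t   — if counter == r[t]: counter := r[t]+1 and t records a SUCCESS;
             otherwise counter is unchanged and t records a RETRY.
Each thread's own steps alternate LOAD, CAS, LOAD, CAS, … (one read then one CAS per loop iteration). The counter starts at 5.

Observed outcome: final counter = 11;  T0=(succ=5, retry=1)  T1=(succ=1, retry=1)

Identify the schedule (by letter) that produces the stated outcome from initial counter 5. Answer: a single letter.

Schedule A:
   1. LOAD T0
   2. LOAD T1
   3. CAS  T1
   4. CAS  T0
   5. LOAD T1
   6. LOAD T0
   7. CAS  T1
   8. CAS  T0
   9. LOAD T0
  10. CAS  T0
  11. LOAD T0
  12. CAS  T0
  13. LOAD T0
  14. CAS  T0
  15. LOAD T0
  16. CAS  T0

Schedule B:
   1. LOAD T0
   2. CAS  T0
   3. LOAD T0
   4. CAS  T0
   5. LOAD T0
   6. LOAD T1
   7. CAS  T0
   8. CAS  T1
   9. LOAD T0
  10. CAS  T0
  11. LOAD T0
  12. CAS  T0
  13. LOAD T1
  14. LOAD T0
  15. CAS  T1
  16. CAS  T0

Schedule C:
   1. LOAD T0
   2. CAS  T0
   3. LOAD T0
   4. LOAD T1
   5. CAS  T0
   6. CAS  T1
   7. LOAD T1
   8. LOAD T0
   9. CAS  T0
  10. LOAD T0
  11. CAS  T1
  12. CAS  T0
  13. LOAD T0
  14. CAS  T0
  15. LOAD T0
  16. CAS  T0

B

Tracing schedule B:
step 1: T0 LOAD ⇒ load; ctr=5 reg=5
step 2: T0 CAS ⇒ ok; ctr=6 reg=5
step 3: T0 LOAD ⇒ load; ctr=6 reg=6
step 4: T0 CAS ⇒ ok; ctr=7 reg=6
step 5: T0 LOAD ⇒ load; ctr=7 reg=7
step 6: T1 LOAD ⇒ load; ctr=7 reg=7
step 7: T0 CAS ⇒ ok; ctr=8 reg=7
step 8: T1 CAS ⇒ retry; ctr=8 reg=7
step 9: T0 LOAD ⇒ load; ctr=8 reg=8
step 10: T0 CAS ⇒ ok; ctr=9 reg=8
step 11: T0 LOAD ⇒ load; ctr=9 reg=9
step 12: T0 CAS ⇒ ok; ctr=10 reg=9
step 13: T1 LOAD ⇒ load; ctr=10 reg=10
step 14: T0 LOAD ⇒ load; ctr=10 reg=10
step 15: T1 CAS ⇒ ok; ctr=11 reg=10
step 16: T0 CAS ⇒ retry; ctr=11 reg=10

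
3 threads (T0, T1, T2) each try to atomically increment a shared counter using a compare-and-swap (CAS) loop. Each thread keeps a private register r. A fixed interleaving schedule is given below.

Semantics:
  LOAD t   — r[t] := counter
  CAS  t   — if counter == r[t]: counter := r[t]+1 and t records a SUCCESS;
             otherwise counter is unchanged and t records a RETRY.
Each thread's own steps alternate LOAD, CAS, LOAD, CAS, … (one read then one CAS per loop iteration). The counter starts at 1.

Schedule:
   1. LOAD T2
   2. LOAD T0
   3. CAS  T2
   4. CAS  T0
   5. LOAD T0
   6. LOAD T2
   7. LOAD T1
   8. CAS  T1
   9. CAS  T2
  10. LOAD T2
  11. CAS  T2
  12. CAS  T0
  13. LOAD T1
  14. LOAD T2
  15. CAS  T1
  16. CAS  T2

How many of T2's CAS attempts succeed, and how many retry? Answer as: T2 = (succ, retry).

T2 = (2, 2)

step 1: T2 LOAD ⇒ load; ctr=1 reg=1
step 2: T0 LOAD ⇒ load; ctr=1 reg=1
step 3: T2 CAS ⇒ ok; ctr=2 reg=1
step 4: T0 CAS ⇒ retry; ctr=2 reg=1
step 5: T0 LOAD ⇒ load; ctr=2 reg=2
step 6: T2 LOAD ⇒ load; ctr=2 reg=2
step 7: T1 LOAD ⇒ load; ctr=2 reg=2
step 8: T1 CAS ⇒ ok; ctr=3 reg=2
step 9: T2 CAS ⇒ retry; ctr=3 reg=2
step 10: T2 LOAD ⇒ load; ctr=3 reg=3
step 11: T2 CAS ⇒ ok; ctr=4 reg=3
step 12: T0 CAS ⇒ retry; ctr=4 reg=2
step 13: T1 LOAD ⇒ load; ctr=4 reg=4
step 14: T2 LOAD ⇒ load; ctr=4 reg=4
step 15: T1 CAS ⇒ ok; ctr=5 reg=4
step 16: T2 CAS ⇒ retry; ctr=5 reg=4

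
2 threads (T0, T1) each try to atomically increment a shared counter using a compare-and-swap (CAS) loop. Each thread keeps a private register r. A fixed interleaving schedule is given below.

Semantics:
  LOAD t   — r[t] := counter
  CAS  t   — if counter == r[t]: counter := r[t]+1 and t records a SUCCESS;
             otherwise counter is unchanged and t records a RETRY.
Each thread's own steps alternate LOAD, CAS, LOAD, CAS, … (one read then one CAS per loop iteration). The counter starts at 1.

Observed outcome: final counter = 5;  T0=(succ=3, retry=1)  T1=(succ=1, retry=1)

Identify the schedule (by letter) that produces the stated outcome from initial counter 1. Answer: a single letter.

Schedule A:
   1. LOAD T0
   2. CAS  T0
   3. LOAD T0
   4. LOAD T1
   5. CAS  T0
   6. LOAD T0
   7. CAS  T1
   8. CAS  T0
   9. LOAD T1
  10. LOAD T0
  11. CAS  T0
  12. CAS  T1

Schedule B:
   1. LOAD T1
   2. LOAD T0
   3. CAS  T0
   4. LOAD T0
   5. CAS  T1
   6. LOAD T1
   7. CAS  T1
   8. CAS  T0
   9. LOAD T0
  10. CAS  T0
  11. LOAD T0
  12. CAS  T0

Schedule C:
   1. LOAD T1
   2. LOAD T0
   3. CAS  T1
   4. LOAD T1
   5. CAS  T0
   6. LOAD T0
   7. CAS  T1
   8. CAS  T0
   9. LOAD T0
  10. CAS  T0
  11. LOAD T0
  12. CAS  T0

B

Run B:
[1] T1.load  rd  (counter 1, T1.r 1)
[2] T0.load  rd  (counter 1, T0.r 1)
[3] T0.cas  hit  (counter 2, T0.r 1)
[4] T0.load  rd  (counter 2, T0.r 2)
[5] T1.cas  miss  (counter 2, T1.r 1)
[6] T1.load  rd  (counter 2, T1.r 2)
[7] T1.cas  hit  (counter 3, T1.r 2)
[8] T0.cas  miss  (counter 3, T0.r 2)
[9] T0.load  rd  (counter 3, T0.r 3)
[10] T0.cas  hit  (counter 4, T0.r 3)
[11] T0.load  rd  (counter 4, T0.r 4)
[12] T0.cas  hit  (counter 5, T0.r 4)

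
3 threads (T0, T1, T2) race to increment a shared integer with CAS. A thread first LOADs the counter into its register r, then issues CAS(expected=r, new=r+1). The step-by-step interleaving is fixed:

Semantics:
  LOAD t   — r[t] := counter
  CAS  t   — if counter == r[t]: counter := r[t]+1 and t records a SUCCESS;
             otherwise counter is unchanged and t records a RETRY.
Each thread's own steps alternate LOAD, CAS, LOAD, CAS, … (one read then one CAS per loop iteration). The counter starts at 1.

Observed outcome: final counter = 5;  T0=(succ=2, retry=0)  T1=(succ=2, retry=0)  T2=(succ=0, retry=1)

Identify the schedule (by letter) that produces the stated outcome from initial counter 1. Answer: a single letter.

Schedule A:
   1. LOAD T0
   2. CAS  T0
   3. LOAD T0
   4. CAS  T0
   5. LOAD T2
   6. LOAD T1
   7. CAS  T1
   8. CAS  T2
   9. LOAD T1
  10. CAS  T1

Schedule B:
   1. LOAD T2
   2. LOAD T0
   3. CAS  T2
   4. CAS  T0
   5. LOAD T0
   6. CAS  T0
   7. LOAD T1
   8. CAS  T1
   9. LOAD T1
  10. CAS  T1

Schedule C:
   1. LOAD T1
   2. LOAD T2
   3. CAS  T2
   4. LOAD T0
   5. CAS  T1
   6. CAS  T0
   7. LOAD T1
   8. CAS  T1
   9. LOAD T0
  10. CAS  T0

A

Run A:
T0 LOAD — after: cnt=1, r=1 — load
T0 CAS — after: cnt=2, r=1 — ok
T0 LOAD — after: cnt=2, r=2 — load
T0 CAS — after: cnt=3, r=2 — ok
T2 LOAD — after: cnt=3, r=3 — load
T1 LOAD — after: cnt=3, r=3 — load
T1 CAS — after: cnt=4, r=3 — ok
T2 CAS — after: cnt=4, r=3 — retry
T1 LOAD — after: cnt=4, r=4 — load
T1 CAS — after: cnt=5, r=4 — ok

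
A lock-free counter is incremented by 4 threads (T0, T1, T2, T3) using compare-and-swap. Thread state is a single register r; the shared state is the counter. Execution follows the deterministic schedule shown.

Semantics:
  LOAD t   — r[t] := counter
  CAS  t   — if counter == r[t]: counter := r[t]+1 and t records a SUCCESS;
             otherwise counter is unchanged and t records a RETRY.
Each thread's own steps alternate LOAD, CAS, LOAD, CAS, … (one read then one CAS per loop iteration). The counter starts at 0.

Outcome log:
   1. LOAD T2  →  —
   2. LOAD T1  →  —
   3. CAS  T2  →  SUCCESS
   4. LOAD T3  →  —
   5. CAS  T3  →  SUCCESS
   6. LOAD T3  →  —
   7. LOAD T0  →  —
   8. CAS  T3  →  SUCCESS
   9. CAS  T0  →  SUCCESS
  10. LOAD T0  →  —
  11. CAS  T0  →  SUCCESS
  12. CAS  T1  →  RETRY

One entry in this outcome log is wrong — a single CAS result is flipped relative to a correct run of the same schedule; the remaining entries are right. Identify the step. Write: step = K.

Re-executing:
1. LOAD T2 → mem=0 r[T2]=0 [LOAD]
2. LOAD T1 → mem=0 r[T1]=0 [LOAD]
3. CAS T2 → mem=1 r[T2]=0 [OK]
4. LOAD T3 → mem=1 r[T3]=1 [LOAD]
5. CAS T3 → mem=2 r[T3]=1 [OK]
6. LOAD T3 → mem=2 r[T3]=2 [LOAD]
7. LOAD T0 → mem=2 r[T0]=2 [LOAD]
8. CAS T3 → mem=3 r[T3]=2 [OK]
9. CAS T0 → mem=3 r[T0]=2 [RETRY]
10. LOAD T0 → mem=3 r[T0]=3 [LOAD]
11. CAS T0 → mem=4 r[T0]=3 [OK]
12. CAS T1 → mem=4 r[T1]=0 [RETRY]
Log disagrees first at step 9.

step = 9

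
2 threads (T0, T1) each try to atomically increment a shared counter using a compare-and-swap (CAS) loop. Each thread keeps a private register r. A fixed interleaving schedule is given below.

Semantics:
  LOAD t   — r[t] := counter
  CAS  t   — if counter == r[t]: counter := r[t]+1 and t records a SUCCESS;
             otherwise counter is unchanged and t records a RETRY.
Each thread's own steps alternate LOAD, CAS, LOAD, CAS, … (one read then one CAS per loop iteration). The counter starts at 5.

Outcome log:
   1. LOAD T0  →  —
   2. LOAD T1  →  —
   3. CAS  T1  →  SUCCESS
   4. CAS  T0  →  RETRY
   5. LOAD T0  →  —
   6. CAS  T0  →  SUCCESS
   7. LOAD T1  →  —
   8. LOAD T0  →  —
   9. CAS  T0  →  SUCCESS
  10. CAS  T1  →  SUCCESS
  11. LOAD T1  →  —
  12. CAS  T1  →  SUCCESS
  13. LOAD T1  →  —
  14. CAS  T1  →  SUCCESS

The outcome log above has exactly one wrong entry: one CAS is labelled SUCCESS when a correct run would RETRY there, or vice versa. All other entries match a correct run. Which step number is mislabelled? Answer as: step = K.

Reference trace:
1. LOAD T0 → mem=5 r[T0]=5 [LOAD]
2. LOAD T1 → mem=5 r[T1]=5 [LOAD]
3. CAS T1 → mem=6 r[T1]=5 [OK]
4. CAS T0 → mem=6 r[T0]=5 [RETRY]
5. LOAD T0 → mem=6 r[T0]=6 [LOAD]
6. CAS T0 → mem=7 r[T0]=6 [OK]
7. LOAD T1 → mem=7 r[T1]=7 [LOAD]
8. LOAD T0 → mem=7 r[T0]=7 [LOAD]
9. CAS T0 → mem=8 r[T0]=7 [OK]
10. CAS T1 → mem=8 r[T1]=7 [RETRY]
11. LOAD T1 → mem=8 r[T1]=8 [LOAD]
12. CAS T1 → mem=9 r[T1]=8 [OK]
13. LOAD T1 → mem=9 r[T1]=9 [LOAD]
14. CAS T1 → mem=10 r[T1]=9 [OK]
Mismatch at 10.

step = 10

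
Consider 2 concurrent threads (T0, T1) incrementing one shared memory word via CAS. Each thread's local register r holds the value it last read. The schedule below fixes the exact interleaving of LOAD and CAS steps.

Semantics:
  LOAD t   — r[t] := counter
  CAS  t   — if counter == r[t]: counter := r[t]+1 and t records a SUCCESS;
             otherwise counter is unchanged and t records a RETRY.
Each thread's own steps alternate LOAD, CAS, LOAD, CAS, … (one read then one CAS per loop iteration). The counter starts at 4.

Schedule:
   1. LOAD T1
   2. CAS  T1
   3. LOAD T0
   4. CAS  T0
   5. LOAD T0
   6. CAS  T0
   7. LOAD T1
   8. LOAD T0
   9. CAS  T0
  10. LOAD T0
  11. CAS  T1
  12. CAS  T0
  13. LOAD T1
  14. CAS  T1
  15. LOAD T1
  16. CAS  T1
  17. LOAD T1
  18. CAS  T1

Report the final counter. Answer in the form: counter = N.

1. LOAD T1 → mem=4 r[T1]=4 [LOAD]
2. CAS T1 → mem=5 r[T1]=4 [OK]
3. LOAD T0 → mem=5 r[T0]=5 [LOAD]
4. CAS T0 → mem=6 r[T0]=5 [OK]
5. LOAD T0 → mem=6 r[T0]=6 [LOAD]
6. CAS T0 → mem=7 r[T0]=6 [OK]
7. LOAD T1 → mem=7 r[T1]=7 [LOAD]
8. LOAD T0 → mem=7 r[T0]=7 [LOAD]
9. CAS T0 → mem=8 r[T0]=7 [OK]
10. LOAD T0 → mem=8 r[T0]=8 [LOAD]
11. CAS T1 → mem=8 r[T1]=7 [RETRY]
12. CAS T0 → mem=9 r[T0]=8 [OK]
13. LOAD T1 → mem=9 r[T1]=9 [LOAD]
14. CAS T1 → mem=10 r[T1]=9 [OK]
15. LOAD T1 → mem=10 r[T1]=10 [LOAD]
16. CAS T1 → mem=11 r[T1]=10 [OK]
17. LOAD T1 → mem=11 r[T1]=11 [LOAD]
18. CAS T1 → mem=12 r[T1]=11 [OK]

counter = 12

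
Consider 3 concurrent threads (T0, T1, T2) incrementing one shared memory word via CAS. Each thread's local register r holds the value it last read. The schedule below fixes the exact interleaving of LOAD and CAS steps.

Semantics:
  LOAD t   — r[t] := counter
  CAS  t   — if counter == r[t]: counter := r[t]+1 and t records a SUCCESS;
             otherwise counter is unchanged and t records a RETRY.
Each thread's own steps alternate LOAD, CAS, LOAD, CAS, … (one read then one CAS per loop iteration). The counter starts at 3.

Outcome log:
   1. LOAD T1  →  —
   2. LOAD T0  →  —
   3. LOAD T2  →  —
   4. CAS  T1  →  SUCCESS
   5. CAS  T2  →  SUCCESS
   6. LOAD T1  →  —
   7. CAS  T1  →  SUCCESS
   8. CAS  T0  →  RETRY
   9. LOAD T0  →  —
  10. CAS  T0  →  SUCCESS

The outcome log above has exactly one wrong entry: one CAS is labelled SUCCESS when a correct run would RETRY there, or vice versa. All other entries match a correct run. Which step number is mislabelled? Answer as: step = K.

Reference trace:
T1 LOAD — after: cnt=3, r=3 — load
T0 LOAD — after: cnt=3, r=3 — load
T2 LOAD — after: cnt=3, r=3 — load
T1 CAS — after: cnt=4, r=3 — ok
T2 CAS — after: cnt=4, r=3 — retry
T1 LOAD — after: cnt=4, r=4 — load
T1 CAS — after: cnt=5, r=4 — ok
T0 CAS — after: cnt=5, r=3 — retry
T0 LOAD — after: cnt=5, r=5 — load
T0 CAS — after: cnt=6, r=5 — ok
Flip is step 5.

step = 5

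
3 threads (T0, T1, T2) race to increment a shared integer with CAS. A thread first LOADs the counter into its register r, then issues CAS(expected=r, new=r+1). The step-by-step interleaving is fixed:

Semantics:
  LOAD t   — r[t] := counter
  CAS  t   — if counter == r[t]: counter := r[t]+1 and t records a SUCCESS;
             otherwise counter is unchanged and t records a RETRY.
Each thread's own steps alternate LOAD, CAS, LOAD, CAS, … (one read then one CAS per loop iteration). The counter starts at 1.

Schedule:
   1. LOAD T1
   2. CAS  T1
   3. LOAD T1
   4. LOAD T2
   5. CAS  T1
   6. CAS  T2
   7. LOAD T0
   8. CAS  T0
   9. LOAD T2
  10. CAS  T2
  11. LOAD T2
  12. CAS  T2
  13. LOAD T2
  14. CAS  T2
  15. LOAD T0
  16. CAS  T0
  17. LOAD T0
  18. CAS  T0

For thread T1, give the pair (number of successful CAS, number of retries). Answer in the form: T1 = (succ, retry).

T1 = (2, 0)

#1 T1 reads 1
#2 T1 CAS(1→2) writes; counter now 2
#3 T1 reads 2
#4 T2 reads 2
#5 T1 CAS(2→3) writes; counter now 3
#6 T2 CAS(2→3) fails; counter now 3
#7 T0 reads 3
#8 T0 CAS(3→4) writes; counter now 4
#9 T2 reads 4
#10 T2 CAS(4→5) writes; counter now 5
#11 T2 reads 5
#12 T2 CAS(5→6) writes; counter now 6
#13 T2 reads 6
#14 T2 CAS(6→7) writes; counter now 7
#15 T0 reads 7
#16 T0 CAS(7→8) writes; counter now 8
#17 T0 reads 8
#18 T0 CAS(8→9) writes; counter now 9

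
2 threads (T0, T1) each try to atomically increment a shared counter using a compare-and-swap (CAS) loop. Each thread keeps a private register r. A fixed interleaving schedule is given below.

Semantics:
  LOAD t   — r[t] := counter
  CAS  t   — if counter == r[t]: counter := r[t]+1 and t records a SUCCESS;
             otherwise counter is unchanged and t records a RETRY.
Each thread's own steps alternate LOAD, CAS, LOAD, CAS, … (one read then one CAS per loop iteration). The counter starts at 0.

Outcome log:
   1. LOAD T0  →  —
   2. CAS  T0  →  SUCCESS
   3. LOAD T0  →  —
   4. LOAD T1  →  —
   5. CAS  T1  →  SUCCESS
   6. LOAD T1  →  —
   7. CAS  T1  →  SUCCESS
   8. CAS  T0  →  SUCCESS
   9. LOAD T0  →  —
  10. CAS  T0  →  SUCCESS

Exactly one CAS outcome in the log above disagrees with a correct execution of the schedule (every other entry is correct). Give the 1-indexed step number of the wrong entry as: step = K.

Reference trace:
[1] T0.load  rd  (counter 0, T0.r 0)
[2] T0.cas  hit  (counter 1, T0.r 0)
[3] T0.load  rd  (counter 1, T0.r 1)
[4] T1.load  rd  (counter 1, T1.r 1)
[5] T1.cas  hit  (counter 2, T1.r 1)
[6] T1.load  rd  (counter 2, T1.r 2)
[7] T1.cas  hit  (counter 3, T1.r 2)
[8] T0.cas  miss  (counter 3, T0.r 1)
[9] T0.load  rd  (counter 3, T0.r 3)
[10] T0.cas  hit  (counter 4, T0.r 3)
Flip is step 8.

step = 8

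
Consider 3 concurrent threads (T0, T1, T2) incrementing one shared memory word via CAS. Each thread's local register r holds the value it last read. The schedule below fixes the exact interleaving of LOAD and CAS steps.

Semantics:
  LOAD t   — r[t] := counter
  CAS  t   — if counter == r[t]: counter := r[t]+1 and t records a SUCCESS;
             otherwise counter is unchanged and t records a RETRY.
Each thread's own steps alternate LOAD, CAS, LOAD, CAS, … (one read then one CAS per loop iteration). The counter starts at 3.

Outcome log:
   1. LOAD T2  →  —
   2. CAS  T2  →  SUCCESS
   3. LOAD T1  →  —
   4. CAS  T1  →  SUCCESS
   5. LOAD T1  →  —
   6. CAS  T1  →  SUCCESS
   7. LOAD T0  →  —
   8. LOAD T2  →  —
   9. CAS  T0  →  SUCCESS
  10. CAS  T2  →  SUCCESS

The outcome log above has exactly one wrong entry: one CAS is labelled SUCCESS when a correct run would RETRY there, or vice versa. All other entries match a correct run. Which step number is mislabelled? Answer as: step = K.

Reference trace:
T2 LOAD — after: cnt=3, r=3 — load
T2 CAS — after: cnt=4, r=3 — ok
T1 LOAD — after: cnt=4, r=4 — load
T1 CAS — after: cnt=5, r=4 — ok
T1 LOAD — after: cnt=5, r=5 — load
T1 CAS — after: cnt=6, r=5 — ok
T0 LOAD — after: cnt=6, r=6 — load
T2 LOAD — after: cnt=6, r=6 — load
T0 CAS — after: cnt=7, r=6 — ok
T2 CAS — after: cnt=7, r=6 — retry
Log disagrees first at step 10.

step = 10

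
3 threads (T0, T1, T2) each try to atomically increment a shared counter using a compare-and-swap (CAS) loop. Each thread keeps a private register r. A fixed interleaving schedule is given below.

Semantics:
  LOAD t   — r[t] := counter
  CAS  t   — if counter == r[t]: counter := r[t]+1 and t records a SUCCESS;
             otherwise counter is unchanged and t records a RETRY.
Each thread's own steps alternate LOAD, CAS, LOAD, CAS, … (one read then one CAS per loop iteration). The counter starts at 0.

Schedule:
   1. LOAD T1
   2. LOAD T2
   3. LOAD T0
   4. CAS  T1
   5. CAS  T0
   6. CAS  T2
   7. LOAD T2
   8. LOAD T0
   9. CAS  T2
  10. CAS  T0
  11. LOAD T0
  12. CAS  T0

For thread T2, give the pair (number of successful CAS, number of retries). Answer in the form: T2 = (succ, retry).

T2 = (1, 1)

[1] T1.load  rd  (counter 0, T1.r 0)
[2] T2.load  rd  (counter 0, T2.r 0)
[3] T0.load  rd  (counter 0, T0.r 0)
[4] T1.cas  hit  (counter 1, T1.r 0)
[5] T0.cas  miss  (counter 1, T0.r 0)
[6] T2.cas  miss  (counter 1, T2.r 0)
[7] T2.load  rd  (counter 1, T2.r 1)
[8] T0.load  rd  (counter 1, T0.r 1)
[9] T2.cas  hit  (counter 2, T2.r 1)
[10] T0.cas  miss  (counter 2, T0.r 1)
[11] T0.load  rd  (counter 2, T0.r 2)
[12] T0.cas  hit  (counter 3, T0.r 2)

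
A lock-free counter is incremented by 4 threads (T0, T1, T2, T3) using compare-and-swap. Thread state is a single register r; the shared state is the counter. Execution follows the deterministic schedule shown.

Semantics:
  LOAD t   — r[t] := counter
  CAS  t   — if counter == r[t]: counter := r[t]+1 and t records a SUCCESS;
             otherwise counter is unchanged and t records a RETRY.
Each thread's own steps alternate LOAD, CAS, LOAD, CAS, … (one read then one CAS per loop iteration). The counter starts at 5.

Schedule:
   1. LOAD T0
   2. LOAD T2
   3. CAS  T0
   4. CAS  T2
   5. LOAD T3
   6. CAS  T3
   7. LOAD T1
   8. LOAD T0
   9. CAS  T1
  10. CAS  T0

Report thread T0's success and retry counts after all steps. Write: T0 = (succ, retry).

[1] T0.load  rd  (counter 5, T0.r 5)
[2] T2.load  rd  (counter 5, T2.r 5)
[3] T0.cas  hit  (counter 6, T0.r 5)
[4] T2.cas  miss  (counter 6, T2.r 5)
[5] T3.load  rd  (counter 6, T3.r 6)
[6] T3.cas  hit  (counter 7, T3.r 6)
[7] T1.load  rd  (counter 7, T1.r 7)
[8] T0.load  rd  (counter 7, T0.r 7)
[9] T1.cas  hit  (counter 8, T1.r 7)
[10] T0.cas  miss  (counter 8, T0.r 7)

T0 = (1, 1)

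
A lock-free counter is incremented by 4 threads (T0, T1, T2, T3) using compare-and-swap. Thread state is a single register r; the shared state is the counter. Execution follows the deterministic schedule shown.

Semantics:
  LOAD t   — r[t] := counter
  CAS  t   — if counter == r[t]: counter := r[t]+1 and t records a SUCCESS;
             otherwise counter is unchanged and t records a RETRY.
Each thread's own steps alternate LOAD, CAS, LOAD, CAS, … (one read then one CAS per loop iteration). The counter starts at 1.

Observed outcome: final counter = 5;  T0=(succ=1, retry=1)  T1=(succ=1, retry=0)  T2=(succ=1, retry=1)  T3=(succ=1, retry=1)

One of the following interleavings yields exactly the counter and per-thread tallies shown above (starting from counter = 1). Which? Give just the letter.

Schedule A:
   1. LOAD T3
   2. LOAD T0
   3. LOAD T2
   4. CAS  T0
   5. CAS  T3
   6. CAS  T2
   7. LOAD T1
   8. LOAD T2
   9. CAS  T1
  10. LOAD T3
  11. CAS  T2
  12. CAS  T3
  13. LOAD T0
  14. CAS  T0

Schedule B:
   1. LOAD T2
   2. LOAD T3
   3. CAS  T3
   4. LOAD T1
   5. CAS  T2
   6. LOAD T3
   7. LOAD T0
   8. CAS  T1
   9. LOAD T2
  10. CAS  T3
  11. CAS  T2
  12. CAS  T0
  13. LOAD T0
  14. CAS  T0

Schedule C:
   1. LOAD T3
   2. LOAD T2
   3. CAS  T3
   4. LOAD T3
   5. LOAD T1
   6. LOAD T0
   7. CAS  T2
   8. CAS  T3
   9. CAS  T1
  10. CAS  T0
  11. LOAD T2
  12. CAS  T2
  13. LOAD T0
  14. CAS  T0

B

Run B:
#1 T2 reads 1
#2 T3 reads 1
#3 T3 CAS(1→2) writes; counter now 2
#4 T1 reads 2
#5 T2 CAS(1→2) fails; counter now 2
#6 T3 reads 2
#7 T0 reads 2
#8 T1 CAS(2→3) writes; counter now 3
#9 T2 reads 3
#10 T3 CAS(2→3) fails; counter now 3
#11 T2 CAS(3→4) writes; counter now 4
#12 T0 CAS(2→3) fails; counter now 4
#13 T0 reads 4
#14 T0 CAS(4→5) writes; counter now 5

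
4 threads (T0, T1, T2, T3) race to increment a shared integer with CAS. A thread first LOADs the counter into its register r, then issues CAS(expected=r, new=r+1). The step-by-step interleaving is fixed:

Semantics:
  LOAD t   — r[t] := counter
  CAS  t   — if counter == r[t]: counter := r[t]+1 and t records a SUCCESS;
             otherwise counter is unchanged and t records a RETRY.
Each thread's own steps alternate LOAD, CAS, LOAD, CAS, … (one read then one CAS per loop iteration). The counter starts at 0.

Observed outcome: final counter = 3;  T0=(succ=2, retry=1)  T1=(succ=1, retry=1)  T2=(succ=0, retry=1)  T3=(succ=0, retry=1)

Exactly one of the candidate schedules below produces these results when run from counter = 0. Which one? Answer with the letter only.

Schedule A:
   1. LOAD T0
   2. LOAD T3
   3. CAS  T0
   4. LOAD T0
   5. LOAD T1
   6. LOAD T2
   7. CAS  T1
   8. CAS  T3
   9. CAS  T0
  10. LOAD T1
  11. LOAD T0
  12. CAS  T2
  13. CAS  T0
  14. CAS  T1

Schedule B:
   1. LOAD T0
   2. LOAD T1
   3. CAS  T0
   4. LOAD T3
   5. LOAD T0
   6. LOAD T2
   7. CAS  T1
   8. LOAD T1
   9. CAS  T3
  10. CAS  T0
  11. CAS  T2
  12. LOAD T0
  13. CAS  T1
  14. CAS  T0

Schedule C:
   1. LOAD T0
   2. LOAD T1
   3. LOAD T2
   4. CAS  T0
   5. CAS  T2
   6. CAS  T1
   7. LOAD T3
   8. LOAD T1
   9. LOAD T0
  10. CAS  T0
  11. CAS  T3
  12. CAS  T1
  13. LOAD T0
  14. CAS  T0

A

Simulating candidate A:
   1) LOAD T0:  M=0  r_T0=0
   2) LOAD T3:  M=0  r_T3=0
   3) CAS  T0:  M=1  r_T0=0 ✓
   4) LOAD T0:  M=1  r_T0=1
   5) LOAD T1:  M=1  r_T1=1
   6) LOAD T2:  M=1  r_T2=1
   7) CAS  T1:  M=2  r_T1=1 ✓
   8) CAS  T3:  M=2  r_T3=0 ✗
   9) CAS  T0:  M=2  r_T0=1 ✗
  10) LOAD T1:  M=2  r_T1=2
  11) LOAD T0:  M=2  r_T0=2
  12) CAS  T2:  M=2  r_T2=1 ✗
  13) CAS  T0:  M=3  r_T0=2 ✓
  14) CAS  T1:  M=3  r_T1=2 ✗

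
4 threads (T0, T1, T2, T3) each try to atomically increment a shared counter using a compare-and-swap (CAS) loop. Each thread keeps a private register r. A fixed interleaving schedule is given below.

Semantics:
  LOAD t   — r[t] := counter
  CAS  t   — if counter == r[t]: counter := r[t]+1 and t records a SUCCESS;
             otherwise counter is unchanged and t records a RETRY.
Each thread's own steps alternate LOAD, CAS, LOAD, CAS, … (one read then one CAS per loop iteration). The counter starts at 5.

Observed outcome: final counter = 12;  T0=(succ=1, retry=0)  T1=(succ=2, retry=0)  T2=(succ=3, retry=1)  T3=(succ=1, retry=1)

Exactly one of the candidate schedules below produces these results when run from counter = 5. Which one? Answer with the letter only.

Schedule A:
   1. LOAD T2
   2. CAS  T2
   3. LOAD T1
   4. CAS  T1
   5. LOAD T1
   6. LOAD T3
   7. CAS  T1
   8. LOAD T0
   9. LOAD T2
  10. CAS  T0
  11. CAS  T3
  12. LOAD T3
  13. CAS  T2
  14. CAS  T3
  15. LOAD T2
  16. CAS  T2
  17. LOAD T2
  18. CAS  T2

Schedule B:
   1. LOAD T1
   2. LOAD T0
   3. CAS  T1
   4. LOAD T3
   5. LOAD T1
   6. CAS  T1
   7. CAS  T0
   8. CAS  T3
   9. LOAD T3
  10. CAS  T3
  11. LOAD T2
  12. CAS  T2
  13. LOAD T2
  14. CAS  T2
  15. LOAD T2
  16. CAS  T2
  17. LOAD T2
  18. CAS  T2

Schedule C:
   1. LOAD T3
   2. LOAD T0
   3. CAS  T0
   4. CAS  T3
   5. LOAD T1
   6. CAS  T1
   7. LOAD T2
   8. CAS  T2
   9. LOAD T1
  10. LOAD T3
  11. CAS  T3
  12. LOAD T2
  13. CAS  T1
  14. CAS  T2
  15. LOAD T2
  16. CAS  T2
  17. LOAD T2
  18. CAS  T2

Run A:
step 1: T2 LOAD ⇒ load; ctr=5 reg=5
step 2: T2 CAS ⇒ ok; ctr=6 reg=5
step 3: T1 LOAD ⇒ load; ctr=6 reg=6
step 4: T1 CAS ⇒ ok; ctr=7 reg=6
step 5: T1 LOAD ⇒ load; ctr=7 reg=7
step 6: T3 LOAD ⇒ load; ctr=7 reg=7
step 7: T1 CAS ⇒ ok; ctr=8 reg=7
step 8: T0 LOAD ⇒ load; ctr=8 reg=8
step 9: T2 LOAD ⇒ load; ctr=8 reg=8
step 10: T0 CAS ⇒ ok; ctr=9 reg=8
step 11: T3 CAS ⇒ retry; ctr=9 reg=7
step 12: T3 LOAD ⇒ load; ctr=9 reg=9
step 13: T2 CAS ⇒ retry; ctr=9 reg=8
step 14: T3 CAS ⇒ ok; ctr=10 reg=9
step 15: T2 LOAD ⇒ load; ctr=10 reg=10
step 16: T2 CAS ⇒ ok; ctr=11 reg=10
step 17: T2 LOAD ⇒ load; ctr=11 reg=11
step 18: T2 CAS ⇒ ok; ctr=12 reg=11

A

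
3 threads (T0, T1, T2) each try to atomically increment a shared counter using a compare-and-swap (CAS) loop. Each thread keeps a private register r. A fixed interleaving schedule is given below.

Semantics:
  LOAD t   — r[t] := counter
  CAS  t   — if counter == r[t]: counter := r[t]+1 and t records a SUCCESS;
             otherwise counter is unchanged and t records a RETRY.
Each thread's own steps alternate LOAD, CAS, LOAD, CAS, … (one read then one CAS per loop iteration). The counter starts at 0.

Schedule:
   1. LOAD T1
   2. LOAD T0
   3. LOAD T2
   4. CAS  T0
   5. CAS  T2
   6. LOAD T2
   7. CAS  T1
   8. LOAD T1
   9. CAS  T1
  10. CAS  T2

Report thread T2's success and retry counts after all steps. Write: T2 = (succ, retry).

T2 = (0, 2)

T1 LOAD — after: cnt=0, r=0 — load
T0 LOAD — after: cnt=0, r=0 — load
T2 LOAD — after: cnt=0, r=0 — load
T0 CAS — after: cnt=1, r=0 — ok
T2 CAS — after: cnt=1, r=0 — retry
T2 LOAD — after: cnt=1, r=1 — load
T1 CAS — after: cnt=1, r=0 — retry
T1 LOAD — after: cnt=1, r=1 — load
T1 CAS — after: cnt=2, r=1 — ok
T2 CAS — after: cnt=2, r=1 — retry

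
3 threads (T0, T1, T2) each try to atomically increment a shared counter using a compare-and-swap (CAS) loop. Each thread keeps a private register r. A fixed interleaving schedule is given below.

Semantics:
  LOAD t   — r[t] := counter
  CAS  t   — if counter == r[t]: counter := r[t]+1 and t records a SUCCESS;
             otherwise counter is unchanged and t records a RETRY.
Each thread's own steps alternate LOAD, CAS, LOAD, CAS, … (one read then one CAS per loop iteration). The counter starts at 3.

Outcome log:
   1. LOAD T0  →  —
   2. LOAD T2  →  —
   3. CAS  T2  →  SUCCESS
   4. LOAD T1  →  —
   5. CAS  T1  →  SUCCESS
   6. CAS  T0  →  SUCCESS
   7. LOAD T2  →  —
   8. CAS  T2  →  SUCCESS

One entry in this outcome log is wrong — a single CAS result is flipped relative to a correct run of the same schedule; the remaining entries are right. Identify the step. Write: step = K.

Correct run:
T0 LOAD — after: cnt=3, r=3 — load
T2 LOAD — after: cnt=3, r=3 — load
T2 CAS — after: cnt=4, r=3 — ok
T1 LOAD — after: cnt=4, r=4 — load
T1 CAS — after: cnt=5, r=4 — ok
T0 CAS — after: cnt=5, r=3 — retry
T2 LOAD — after: cnt=5, r=5 — load
T2 CAS — after: cnt=6, r=5 — ok
Mismatch at 6.

step = 6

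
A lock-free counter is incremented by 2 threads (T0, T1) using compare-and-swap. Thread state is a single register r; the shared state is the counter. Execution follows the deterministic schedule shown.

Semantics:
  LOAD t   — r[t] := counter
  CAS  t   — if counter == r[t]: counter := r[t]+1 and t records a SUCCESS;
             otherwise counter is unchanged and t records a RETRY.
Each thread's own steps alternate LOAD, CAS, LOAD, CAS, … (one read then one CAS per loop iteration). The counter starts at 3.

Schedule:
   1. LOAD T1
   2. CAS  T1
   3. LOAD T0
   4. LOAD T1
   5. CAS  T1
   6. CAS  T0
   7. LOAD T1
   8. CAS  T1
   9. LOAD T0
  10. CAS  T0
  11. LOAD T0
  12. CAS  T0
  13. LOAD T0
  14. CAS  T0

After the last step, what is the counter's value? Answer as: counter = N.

[1] T1.load  rd  (counter 3, T1.r 3)
[2] T1.cas  hit  (counter 4, T1.r 3)
[3] T0.load  rd  (counter 4, T0.r 4)
[4] T1.load  rd  (counter 4, T1.r 4)
[5] T1.cas  hit  (counter 5, T1.r 4)
[6] T0.cas  miss  (counter 5, T0.r 4)
[7] T1.load  rd  (counter 5, T1.r 5)
[8] T1.cas  hit  (counter 6, T1.r 5)
[9] T0.load  rd  (counter 6, T0.r 6)
[10] T0.cas  hit  (counter 7, T0.r 6)
[11] T0.load  rd  (counter 7, T0.r 7)
[12] T0.cas  hit  (counter 8, T0.r 7)
[13] T0.load  rd  (counter 8, T0.r 8)
[14] T0.cas  hit  (counter 9, T0.r 8)

counter = 9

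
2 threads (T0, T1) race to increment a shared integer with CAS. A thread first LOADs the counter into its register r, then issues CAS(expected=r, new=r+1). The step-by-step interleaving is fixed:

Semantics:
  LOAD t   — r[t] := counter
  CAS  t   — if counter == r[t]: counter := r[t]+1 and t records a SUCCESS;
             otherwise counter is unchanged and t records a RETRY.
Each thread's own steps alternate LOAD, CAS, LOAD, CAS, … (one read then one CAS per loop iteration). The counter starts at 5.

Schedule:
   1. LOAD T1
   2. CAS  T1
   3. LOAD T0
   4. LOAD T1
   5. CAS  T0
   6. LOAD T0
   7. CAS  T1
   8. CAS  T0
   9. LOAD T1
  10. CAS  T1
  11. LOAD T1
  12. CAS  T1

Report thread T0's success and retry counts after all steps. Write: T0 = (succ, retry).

   1) LOAD T1:  M=5  r_T1=5
   2) CAS  T1:  M=6  r_T1=5 ✓
   3) LOAD T0:  M=6  r_T0=6
   4) LOAD T1:  M=6  r_T1=6
   5) CAS  T0:  M=7  r_T0=6 ✓
   6) LOAD T0:  M=7  r_T0=7
   7) CAS  T1:  M=7  r_T1=6 ✗
   8) CAS  T0:  M=8  r_T0=7 ✓
   9) LOAD T1:  M=8  r_T1=8
  10) CAS  T1:  M=9  r_T1=8 ✓
  11) LOAD T1:  M=9  r_T1=9
  12) CAS  T1:  M=10  r_T1=9 ✓

T0 = (2, 0)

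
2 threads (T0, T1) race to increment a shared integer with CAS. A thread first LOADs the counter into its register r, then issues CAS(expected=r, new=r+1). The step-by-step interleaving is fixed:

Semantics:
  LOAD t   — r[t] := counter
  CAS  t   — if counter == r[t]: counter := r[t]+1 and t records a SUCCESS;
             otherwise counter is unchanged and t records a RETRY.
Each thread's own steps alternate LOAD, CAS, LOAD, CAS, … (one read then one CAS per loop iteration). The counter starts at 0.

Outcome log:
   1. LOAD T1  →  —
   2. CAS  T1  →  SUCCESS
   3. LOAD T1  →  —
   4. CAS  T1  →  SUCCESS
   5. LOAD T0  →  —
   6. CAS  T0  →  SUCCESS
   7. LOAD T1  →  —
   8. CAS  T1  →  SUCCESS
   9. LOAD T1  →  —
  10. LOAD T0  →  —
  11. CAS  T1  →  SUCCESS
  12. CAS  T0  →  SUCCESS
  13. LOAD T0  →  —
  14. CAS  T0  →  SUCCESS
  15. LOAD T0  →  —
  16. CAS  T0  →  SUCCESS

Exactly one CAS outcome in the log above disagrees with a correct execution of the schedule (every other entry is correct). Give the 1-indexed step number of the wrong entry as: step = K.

Re-executing:
[1] T1.load  rd  (counter 0, T1.r 0)
[2] T1.cas  hit  (counter 1, T1.r 0)
[3] T1.load  rd  (counter 1, T1.r 1)
[4] T1.cas  hit  (counter 2, T1.r 1)
[5] T0.load  rd  (counter 2, T0.r 2)
[6] T0.cas  hit  (counter 3, T0.r 2)
[7] T1.load  rd  (counter 3, T1.r 3)
[8] T1.cas  hit  (counter 4, T1.r 3)
[9] T1.load  rd  (counter 4, T1.r 4)
[10] T0.load  rd  (counter 4, T0.r 4)
[11] T1.cas  hit  (counter 5, T1.r 4)
[12] T0.cas  miss  (counter 5, T0.r 4)
[13] T0.load  rd  (counter 5, T0.r 5)
[14] T0.cas  hit  (counter 6, T0.r 5)
[15] T0.load  rd  (counter 6, T0.r 6)
[16] T0.cas  hit  (counter 7, T0.r 6)
Log disagrees first at step 12.

step = 12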